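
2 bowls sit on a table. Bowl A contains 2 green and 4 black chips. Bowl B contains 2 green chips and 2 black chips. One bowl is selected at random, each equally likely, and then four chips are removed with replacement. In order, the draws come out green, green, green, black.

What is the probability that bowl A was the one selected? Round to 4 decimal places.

0.2832

Under each hypothesis, the probability of the observed sequence is: P(data | bowl A) = (2/6)(2/6)(2/6)(4/6) = 0.024691; P(data | bowl B) = (2/4)(2/4)(2/4)(2/4) = 0.0625.
Weighting by the prior gives 1/2 · 0.024691 = 0.012346, 1/2 · 0.0625 = 0.03125; these sum to 0.043596.
So P(bowl A | data) = (0.012346) / (0.043596) = 0.28319.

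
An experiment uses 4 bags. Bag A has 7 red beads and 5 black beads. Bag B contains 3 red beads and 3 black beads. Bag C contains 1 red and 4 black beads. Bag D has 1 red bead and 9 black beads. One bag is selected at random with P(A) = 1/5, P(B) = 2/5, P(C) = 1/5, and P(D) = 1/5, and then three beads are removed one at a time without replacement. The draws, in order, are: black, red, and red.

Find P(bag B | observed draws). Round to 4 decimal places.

0.6535

Compute the likelihood of the observed sequence for each case: P(data | bag A) = (5/12)(7/11)(6/10) = 0.15909; P(data | bag B) = (3/6)(3/5)(2/4) = 0.15; P(data | bag C) = (4/5)(1/4)(0/3) = 0; P(data | bag D) = (9/10)(1/9)(0/8) = 0.
The prior-weighted likelihoods are 1/5 · 0.15909 = 0.031818, 2/5 · 0.15 = 0.06, 1/5 · 0 = 0, 1/5 · 0 = 0; with total 0.091818.
By Bayes' rule, P(bag B | data) = (0.06) / (0.091818) = 0.65347.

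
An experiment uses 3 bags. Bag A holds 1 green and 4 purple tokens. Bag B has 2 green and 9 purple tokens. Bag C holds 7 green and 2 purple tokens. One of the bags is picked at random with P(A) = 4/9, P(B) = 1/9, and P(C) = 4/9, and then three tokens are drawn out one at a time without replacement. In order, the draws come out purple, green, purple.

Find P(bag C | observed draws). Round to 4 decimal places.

Compute the likelihood of the observed sequence for each case: P(data | bag A) = (4/5)(1/4)(3/3) = 0.2; P(data | bag B) = (9/11)(2/10)(8/9) = 0.14545; P(data | bag C) = (2/9)(7/8)(1/7) = 0.027778.
Weighting by the prior gives 4/9 · 0.2 = 0.088889, 1/9 · 0.14545 = 0.016162, 4/9 · 0.027778 = 0.012346; with total 0.1174.
Hence P(bag C | data) = (0.012346) / (0.1174) = 0.10516.

0.1052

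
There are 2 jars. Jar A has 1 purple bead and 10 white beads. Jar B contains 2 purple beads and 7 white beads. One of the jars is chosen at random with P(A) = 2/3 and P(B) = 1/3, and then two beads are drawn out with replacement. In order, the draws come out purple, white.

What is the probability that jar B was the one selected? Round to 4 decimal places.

Compute the likelihood of the observed sequence for each case: P(data | jar A) = (1/11)(10/11) = 0.082645; P(data | jar B) = (2/9)(7/9) = 0.17284.
Weighting by the prior gives 2/3 · 0.082645 = 0.055096, 1/3 · 0.17284 = 0.057613; summing to 0.11271.
So P(jar B | data) = (0.057613) / (0.11271) = 0.51116.

0.5112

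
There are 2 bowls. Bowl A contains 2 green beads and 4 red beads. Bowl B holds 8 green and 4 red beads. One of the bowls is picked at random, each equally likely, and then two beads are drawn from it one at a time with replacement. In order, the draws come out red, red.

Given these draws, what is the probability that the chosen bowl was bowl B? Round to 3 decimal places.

0.200

For each hypothesis, P(data | H) works out to: P(data | bowl A) = (4/6)(4/6) = 4/9; P(data | bowl B) = (4/12)(4/12) = 1/9.
Weighting by the prior gives 1/2 · 4/9 = 2/9, 1/2 · 1/9 = 1/18; these sum to 5/18.
Hence P(bowl B | data) = (1/18) / (5/18) = 1/5.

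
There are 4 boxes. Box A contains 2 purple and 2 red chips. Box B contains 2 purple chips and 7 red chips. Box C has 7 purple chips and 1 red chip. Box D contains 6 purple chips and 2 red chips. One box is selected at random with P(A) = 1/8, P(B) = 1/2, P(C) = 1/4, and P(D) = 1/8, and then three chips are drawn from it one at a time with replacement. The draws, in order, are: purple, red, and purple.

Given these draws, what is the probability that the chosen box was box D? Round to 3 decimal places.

0.230

For each hypothesis, P(data | H) works out to: P(data | box A) = (2/4)(2/4)(2/4) = 0.125; P(data | box B) = (2/9)(7/9)(2/9) = 0.038409; P(data | box C) = (7/8)(1/8)(7/8) = 0.095703; P(data | box D) = (6/8)(2/8)(6/8) = 0.14062.
Multiplying each by its prior: 1/8 · 0.125 = 0.015625, 1/2 · 0.038409 = 0.019204, 1/4 · 0.095703 = 0.023926, 1/8 · 0.14062 = 0.017578; summing to 0.076333.
So P(box D | data) = (0.017578) / (0.076333) = 0.23028.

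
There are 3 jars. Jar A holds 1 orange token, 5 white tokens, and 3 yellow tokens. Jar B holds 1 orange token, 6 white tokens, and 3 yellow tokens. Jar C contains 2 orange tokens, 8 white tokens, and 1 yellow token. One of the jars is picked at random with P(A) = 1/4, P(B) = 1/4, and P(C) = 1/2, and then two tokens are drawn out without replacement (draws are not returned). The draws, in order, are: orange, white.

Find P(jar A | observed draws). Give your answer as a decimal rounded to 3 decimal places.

0.163

For each hypothesis, P(data | H) works out to: P(data | jar A) = (1/9)(5/8) = 0.069444; P(data | jar B) = (1/10)(6/9) = 0.066667; P(data | jar C) = (2/11)(8/10) = 0.14545.
The prior-weighted likelihoods are 1/4 · 0.069444 = 0.017361, 1/4 · 0.066667 = 0.016667, 1/2 · 0.14545 = 0.072727; summing to 0.10676.
So P(jar A | data) = (0.017361) / (0.10676) = 0.16263.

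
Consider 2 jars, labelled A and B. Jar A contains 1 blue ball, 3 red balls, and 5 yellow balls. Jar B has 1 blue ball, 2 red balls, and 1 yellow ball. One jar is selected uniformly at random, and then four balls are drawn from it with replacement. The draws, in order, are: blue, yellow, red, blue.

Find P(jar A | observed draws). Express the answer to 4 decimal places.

0.2264

Compute the likelihood of the observed sequence for each case: P(data | jar A) = (1/9)(5/9)(3/9)(1/9) = 0.0022862; P(data | jar B) = (1/4)(1/4)(2/4)(1/4) = 0.0078125.
Multiplying each by its prior: 1/2 · 0.0022862 = 0.0011431, 1/2 · 0.0078125 = 0.0039062; with total 0.0050494.
So P(jar A | data) = (0.0011431) / (0.0050494) = 0.22639.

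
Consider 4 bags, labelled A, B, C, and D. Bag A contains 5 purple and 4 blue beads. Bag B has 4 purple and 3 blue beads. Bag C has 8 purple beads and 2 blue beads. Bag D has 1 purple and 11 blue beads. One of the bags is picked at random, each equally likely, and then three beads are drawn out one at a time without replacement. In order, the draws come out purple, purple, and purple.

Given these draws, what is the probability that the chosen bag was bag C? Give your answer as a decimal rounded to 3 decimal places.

The likelihood of the observed sequence under each hypothesis: P(data | bag A) = (5/9)(4/8)(3/7) = 5/42; P(data | bag B) = (4/7)(3/6)(2/5) = 4/35; P(data | bag C) = (8/10)(7/9)(6/8) = 7/15; P(data | bag D) = (1/12)(0/11) = 0.
Multiplying each by its prior: 1/4 · 5/42 = 5/168, 1/4 · 4/35 = 1/35, 1/4 · 7/15 = 7/60, 1/4 · 0 = 0; with total 7/40.
Therefore the posterior P(bag C | data) = (7/60) / (7/40) = 2/3.

0.667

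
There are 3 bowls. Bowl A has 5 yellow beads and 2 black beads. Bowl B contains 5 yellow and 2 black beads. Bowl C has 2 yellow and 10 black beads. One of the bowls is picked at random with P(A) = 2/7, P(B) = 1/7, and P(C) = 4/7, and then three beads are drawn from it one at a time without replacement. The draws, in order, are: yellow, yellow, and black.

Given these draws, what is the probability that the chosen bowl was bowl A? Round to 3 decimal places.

Under each hypothesis, the probability of the observed sequence is: P(data | bowl A) = (5/7)(4/6)(2/5) = 0.19048; P(data | bowl B) = (5/7)(4/6)(2/5) = 0.19048; P(data | bowl C) = (2/12)(1/11)(10/10) = 0.015152.
Weighting by the prior gives 2/7 · 0.19048 = 0.054422, 1/7 · 0.19048 = 0.027211, 4/7 · 0.015152 = 0.008658; summing to 0.090291.
By Bayes' rule, P(bowl A | data) = (0.054422) / (0.090291) = 0.60274.

0.603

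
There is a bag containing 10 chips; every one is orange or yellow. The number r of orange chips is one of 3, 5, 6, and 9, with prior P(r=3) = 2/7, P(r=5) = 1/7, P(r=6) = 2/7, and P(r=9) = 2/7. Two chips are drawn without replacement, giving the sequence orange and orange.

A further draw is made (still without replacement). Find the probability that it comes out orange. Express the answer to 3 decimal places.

0.699

For each hypothesis, P(data | H) works out to: P(data | r = 3) = (3/10)(2/9) = 1/15; P(data | r = 5) = (5/10)(4/9) = 2/9; P(data | r = 6) = (6/10)(5/9) = 1/3; P(data | r = 9) = (9/10)(8/9) = 4/5.
The prior-weighted likelihoods are 2/7 · 1/15 = 2/105, 1/7 · 2/9 = 2/63, 2/7 · 1/3 = 2/21, 2/7 · 4/5 = 8/35; with total 118/315.
The posterior is then P(r = 3 | data) = 3/59, P(r = 5 | data) = 5/59, P(r = 6 | data) = 15/59, P(r = 9 | data) = 36/59.
So P(orange next | data) = Σ P(orange next | H) P(H | data) = (1/8)(3/59) + (3/8)(5/59) + (1/2)(15/59) + (7/8)(36/59) = 165/236.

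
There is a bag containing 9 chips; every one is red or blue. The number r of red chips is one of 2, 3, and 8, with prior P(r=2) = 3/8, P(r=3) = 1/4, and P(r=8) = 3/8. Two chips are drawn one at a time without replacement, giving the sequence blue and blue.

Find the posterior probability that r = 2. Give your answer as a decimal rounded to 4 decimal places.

The likelihood of the observed sequence under each hypothesis: P(data | r = 2) = (7/9)(6/8) = 7/12; P(data | r = 3) = (6/9)(5/8) = 5/12; P(data | r = 8) = (1/9)(0/8) = 0.
Multiplying each by its prior: 3/8 · 7/12 = 7/32, 1/4 · 5/12 = 5/48, 3/8 · 0 = 0; summing to 31/96.
Therefore the posterior P(r = 2 | data) = (7/32) / (31/96) = 21/31.

0.6774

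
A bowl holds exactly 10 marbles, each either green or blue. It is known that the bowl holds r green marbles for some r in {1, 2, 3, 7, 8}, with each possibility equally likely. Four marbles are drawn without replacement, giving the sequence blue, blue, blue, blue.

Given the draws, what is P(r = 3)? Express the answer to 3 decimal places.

0.152

Compute the likelihood of the observed sequence for each case: P(data | r = 1) = (9/10)(8/9)(7/8)(6/7) = 3/5; P(data | r = 2) = (8/10)(7/9)(6/8)(5/7) = 1/3; P(data | r = 3) = (7/10)(6/9)(5/8)(4/7) = 1/6; P(data | r = 7) = (3/10)(2/9)(1/8)(0/7) = 0; P(data | r = 8) = (2/10)(1/9)(0/8) = 0.
The prior-weighted likelihoods are 1/5 · 3/5 = 3/25, 1/5 · 1/3 = 1/15, 1/5 · 1/6 = 1/30, 1/5 · 0 = 0, 1/5 · 0 = 0; these sum to 11/50.
So P(r = 3 | data) = (1/30) / (11/50) = 5/33.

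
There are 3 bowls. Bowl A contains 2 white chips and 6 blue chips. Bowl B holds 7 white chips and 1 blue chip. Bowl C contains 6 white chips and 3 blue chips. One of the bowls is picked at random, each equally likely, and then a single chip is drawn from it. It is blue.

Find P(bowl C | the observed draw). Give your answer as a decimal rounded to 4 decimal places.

The likelihood of this draw under each hypothesis: P(data | bowl A) = (6/8) = 3/4; P(data | bowl B) = (1/8) = 1/8; P(data | bowl C) = (3/9) = 1/3.
Weighting by the prior gives 1/3 · 3/4 = 1/4, 1/3 · 1/8 = 1/24, 1/3 · 1/3 = 1/9; these sum to 29/72.
Therefore the posterior P(bowl C | data) = (1/9) / (29/72) = 8/29.

0.2759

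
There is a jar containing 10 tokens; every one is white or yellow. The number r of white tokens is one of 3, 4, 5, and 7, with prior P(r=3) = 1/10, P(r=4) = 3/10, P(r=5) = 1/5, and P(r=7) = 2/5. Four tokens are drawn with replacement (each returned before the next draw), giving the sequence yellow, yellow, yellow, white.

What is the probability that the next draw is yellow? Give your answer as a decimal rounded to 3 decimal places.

The likelihood of the observed sequence under each hypothesis: P(data | r = 3) = (7/10)(7/10)(7/10)(3/10) = 0.1029; P(data | r = 4) = (6/10)(6/10)(6/10)(4/10) = 0.0864; P(data | r = 5) = (5/10)(5/10)(5/10)(5/10) = 0.0625; P(data | r = 7) = (3/10)(3/10)(3/10)(7/10) = 0.0189.
The prior-weighted likelihoods are 1/10 · 0.1029 = 0.01029, 3/10 · 0.0864 = 0.02592, 1/5 · 0.0625 = 0.0125, 2/5 · 0.0189 = 0.00756; these sum to 0.05627.
Dividing through by the total gives posterior P(r = 3 | data) = 0.18287, P(r = 4 | data) = 0.46064, P(r = 5 | data) = 0.22214, P(r = 7 | data) = 0.13435.
Averaging over the posterior, P(yellow next | data) = (7/10)(0.18287) + (3/5)(0.46064) + (1/2)(0.22214) + (3/10)(0.13435) = 0.55577.

0.556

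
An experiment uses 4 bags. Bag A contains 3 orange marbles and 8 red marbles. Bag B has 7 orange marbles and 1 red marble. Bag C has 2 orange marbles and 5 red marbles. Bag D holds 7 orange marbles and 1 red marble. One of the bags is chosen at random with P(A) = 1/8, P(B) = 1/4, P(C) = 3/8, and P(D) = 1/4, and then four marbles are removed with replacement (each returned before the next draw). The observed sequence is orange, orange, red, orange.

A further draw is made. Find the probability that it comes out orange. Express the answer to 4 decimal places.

0.7791

Under each hypothesis, the probability of the observed sequence is: P(data | bag A) = (3/11)(3/11)(8/11)(3/11) = 0.014753; P(data | bag B) = (7/8)(7/8)(1/8)(7/8) = 0.08374; P(data | bag C) = (2/7)(2/7)(5/7)(2/7) = 0.01666; P(data | bag D) = (7/8)(7/8)(1/8)(7/8) = 0.08374.
The prior-weighted likelihoods are 1/8 · 0.014753 = 0.0018441, 1/4 · 0.08374 = 0.020935, 3/8 · 0.01666 = 0.0062474, 1/4 · 0.08374 = 0.020935; these sum to 0.049962.
Normalising, the posterior is P(bag A | data) = 0.036911, P(bag B | data) = 0.41902, P(bag C | data) = 0.12504, P(bag D | data) = 0.41902.
The predictive probability is P(orange next | data) = (3/11)(0.036911) + (7/8)(0.41902) + (2/7)(0.12504) + (7/8)(0.41902) = 0.77908.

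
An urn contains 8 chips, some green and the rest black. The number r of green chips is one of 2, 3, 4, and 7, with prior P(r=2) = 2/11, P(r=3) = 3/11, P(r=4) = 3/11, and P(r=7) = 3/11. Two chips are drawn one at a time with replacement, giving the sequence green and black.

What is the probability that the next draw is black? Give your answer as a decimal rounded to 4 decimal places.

0.5272

Under each hypothesis, the probability of the observed sequence is: P(data | r = 2) = (2/8)(6/8) = 3/16; P(data | r = 3) = (3/8)(5/8) = 15/64; P(data | r = 4) = (4/8)(4/8) = 1/4; P(data | r = 7) = (7/8)(1/8) = 7/64.
Weighting by the prior gives 2/11 · 3/16 = 3/88, 3/11 · 15/64 = 45/704, 3/11 · 1/4 = 3/44, 3/11 · 7/64 = 21/704; with total 69/352.
Dividing through by the total gives posterior P(r = 2 | data) = 4/23, P(r = 3 | data) = 15/46, P(r = 4 | data) = 8/23, P(r = 7 | data) = 7/46.
So P(black next | data) = Σ P(black next | H) P(H | data) = (3/4)(4/23) + (5/8)(15/46) + (1/2)(8/23) + (1/8)(7/46) = 97/184.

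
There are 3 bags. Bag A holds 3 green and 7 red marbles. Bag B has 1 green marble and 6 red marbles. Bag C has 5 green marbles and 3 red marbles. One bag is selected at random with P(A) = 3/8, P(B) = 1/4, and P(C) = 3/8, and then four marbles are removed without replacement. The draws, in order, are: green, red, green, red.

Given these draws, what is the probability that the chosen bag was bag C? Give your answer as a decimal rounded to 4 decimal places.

The likelihood of the observed sequence under each hypothesis: P(data | bag A) = (3/10)(7/9)(2/8)(6/7) = 0.05; P(data | bag B) = (1/7)(6/6)(0/5) = 0; P(data | bag C) = (5/8)(3/7)(4/6)(2/5) = 0.071429.
Weighting by the prior gives 3/8 · 0.05 = 0.01875, 1/4 · 0 = 0, 3/8 · 0.071429 = 0.026786; summing to 0.045536.
Therefore the posterior P(bag C | data) = (0.026786) / (0.045536) = 0.58824.

0.5882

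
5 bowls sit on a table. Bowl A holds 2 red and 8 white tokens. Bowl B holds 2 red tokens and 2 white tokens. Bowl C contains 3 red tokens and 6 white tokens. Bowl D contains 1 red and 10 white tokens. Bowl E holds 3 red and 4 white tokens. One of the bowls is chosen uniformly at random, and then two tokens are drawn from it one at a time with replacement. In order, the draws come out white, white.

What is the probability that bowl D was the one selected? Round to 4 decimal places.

For each hypothesis, P(data | H) works out to: P(data | bowl A) = (8/10)(8/10) = 0.64; P(data | bowl B) = (2/4)(2/4) = 0.25; P(data | bowl C) = (6/9)(6/9) = 0.44444; P(data | bowl D) = (10/11)(10/11) = 0.82645; P(data | bowl E) = (4/7)(4/7) = 0.32653.
Multiplying each by its prior: 1/5 · 0.64 = 0.128, 1/5 · 0.25 = 0.05, 1/5 · 0.44444 = 0.088889, 1/5 · 0.82645 = 0.16529, 1/5 · 0.32653 = 0.065306; with total 0.49748.
By Bayes' rule, P(bowl D | data) = (0.16529) / (0.49748) = 0.33225.

0.3323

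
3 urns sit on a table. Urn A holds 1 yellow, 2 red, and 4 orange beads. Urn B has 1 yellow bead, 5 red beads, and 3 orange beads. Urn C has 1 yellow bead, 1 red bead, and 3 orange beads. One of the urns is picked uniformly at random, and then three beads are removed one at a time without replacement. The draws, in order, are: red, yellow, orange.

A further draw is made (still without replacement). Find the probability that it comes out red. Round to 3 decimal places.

Compute the likelihood of the observed sequence for each case: P(data | urn A) = (2/7)(1/6)(4/5) = 4/105; P(data | urn B) = (5/9)(1/8)(3/7) = 5/168; P(data | urn C) = (1/5)(1/4)(3/3) = 1/20.
Weighting by the prior gives 1/3 · 4/105 = 4/315, 1/3 · 5/168 = 5/504, 1/3 · 1/20 = 1/60; with total 11/280.
Normalising, the posterior is P(urn A | data) = 32/99, P(urn B | data) = 25/99, P(urn C | data) = 14/33.
So P(red next | data) = Σ P(red next | H) P(H | data) = (1/4)(32/99) + (2/3)(25/99) + (0)(14/33) = 74/297.

0.249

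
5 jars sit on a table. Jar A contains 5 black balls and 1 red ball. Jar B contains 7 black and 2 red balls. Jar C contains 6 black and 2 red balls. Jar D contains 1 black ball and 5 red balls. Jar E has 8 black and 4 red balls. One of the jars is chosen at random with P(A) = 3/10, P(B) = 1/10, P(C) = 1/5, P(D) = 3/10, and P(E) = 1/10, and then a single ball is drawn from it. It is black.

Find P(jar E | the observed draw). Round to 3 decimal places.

0.112

Compute the likelihood of this draw for each case: P(data | jar A) = (5/6) = 5/6; P(data | jar B) = (7/9) = 7/9; P(data | jar C) = (6/8) = 3/4; P(data | jar D) = (1/6) = 1/6; P(data | jar E) = (8/12) = 2/3.
The prior-weighted likelihoods are 3/10 · 5/6 = 1/4, 1/10 · 7/9 = 7/90, 1/5 · 3/4 = 3/20, 3/10 · 1/6 = 1/20, 1/10 · 2/3 = 1/15; these sum to 107/180.
Therefore the posterior P(jar E | data) = (1/15) / (107/180) = 12/107.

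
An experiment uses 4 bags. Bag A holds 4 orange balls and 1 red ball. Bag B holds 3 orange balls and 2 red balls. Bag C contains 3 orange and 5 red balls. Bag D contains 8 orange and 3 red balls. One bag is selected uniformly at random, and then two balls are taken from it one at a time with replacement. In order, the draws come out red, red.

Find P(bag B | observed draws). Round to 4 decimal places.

0.2406

For each hypothesis, P(data | H) works out to: P(data | bag A) = (1/5)(1/5) = 0.04; P(data | bag B) = (2/5)(2/5) = 0.16; P(data | bag C) = (5/8)(5/8) = 0.39062; P(data | bag D) = (3/11)(3/11) = 0.07438.
The prior-weighted likelihoods are 1/4 · 0.04 = 0.01, 1/4 · 0.16 = 0.04, 1/4 · 0.39062 = 0.097656, 1/4 · 0.07438 = 0.018595; summing to 0.16625.
So P(bag B | data) = (0.04) / (0.16625) = 0.2406.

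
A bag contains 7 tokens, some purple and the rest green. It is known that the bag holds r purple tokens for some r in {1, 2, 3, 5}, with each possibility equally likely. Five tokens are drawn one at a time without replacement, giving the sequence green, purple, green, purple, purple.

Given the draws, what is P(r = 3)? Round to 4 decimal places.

For each hypothesis, P(data | H) works out to: P(data | r = 1) = (6/7)(1/6)(5/5)(0/4) = 0; P(data | r = 2) = (5/7)(2/6)(4/5)(1/4)(0/3) = 0; P(data | r = 3) = (4/7)(3/6)(3/5)(2/4)(1/3) = 1/35; P(data | r = 5) = (2/7)(5/6)(1/5)(4/4)(3/3) = 1/21.
Multiplying each by its prior: 1/4 · 0 = 0, 1/4 · 0 = 0, 1/4 · 1/35 = 1/140, 1/4 · 1/21 = 1/84; these sum to 2/105.
By Bayes' rule, P(r = 3 | data) = (1/140) / (2/105) = 3/8.

0.3750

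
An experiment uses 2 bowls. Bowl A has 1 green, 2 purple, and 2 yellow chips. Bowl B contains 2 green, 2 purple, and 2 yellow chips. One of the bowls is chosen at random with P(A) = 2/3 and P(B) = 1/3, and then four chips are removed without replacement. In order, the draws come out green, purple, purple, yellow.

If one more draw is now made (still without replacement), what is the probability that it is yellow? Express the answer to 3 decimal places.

The likelihood of the observed sequence under each hypothesis: P(data | bowl A) = (1/5)(2/4)(1/3)(2/2) = 1/30; P(data | bowl B) = (2/6)(2/5)(1/4)(2/3) = 1/45.
The prior-weighted likelihoods are 2/3 · 1/30 = 1/45, 1/3 · 1/45 = 1/135; summing to 4/135.
Normalising, the posterior is P(bowl A | data) = 3/4, P(bowl B | data) = 1/4.
So P(yellow next | data) = Σ P(yellow next | H) P(H | data) = (1)(3/4) + (1/2)(1/4) = 7/8.

0.875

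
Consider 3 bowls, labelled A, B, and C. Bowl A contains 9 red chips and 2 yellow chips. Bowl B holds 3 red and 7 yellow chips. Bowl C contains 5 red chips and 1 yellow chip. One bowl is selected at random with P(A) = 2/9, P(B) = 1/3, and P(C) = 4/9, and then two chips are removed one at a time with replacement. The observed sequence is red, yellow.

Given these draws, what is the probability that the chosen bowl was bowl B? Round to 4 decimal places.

The likelihood of the observed sequence under each hypothesis: P(data | bowl A) = (9/11)(2/11) = 0.14876; P(data | bowl B) = (3/10)(7/10) = 0.21; P(data | bowl C) = (5/6)(1/6) = 0.13889.
Weighting by the prior gives 2/9 · 0.14876 = 0.033058, 1/3 · 0.21 = 0.07, 4/9 · 0.13889 = 0.061728; these sum to 0.16479.
By Bayes' rule, P(bowl B | data) = (0.07) / (0.16479) = 0.42479.

0.4248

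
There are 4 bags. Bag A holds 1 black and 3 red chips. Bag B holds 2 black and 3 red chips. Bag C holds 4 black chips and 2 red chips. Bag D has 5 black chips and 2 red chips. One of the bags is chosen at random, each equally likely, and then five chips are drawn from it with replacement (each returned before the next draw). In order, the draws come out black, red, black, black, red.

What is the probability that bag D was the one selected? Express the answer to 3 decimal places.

The likelihood of the observed sequence under each hypothesis: P(data | bag A) = (1/4)(3/4)(1/4)(1/4)(3/4) = 0.0087891; P(data | bag B) = (2/5)(3/5)(2/5)(2/5)(3/5) = 0.02304; P(data | bag C) = (4/6)(2/6)(4/6)(4/6)(2/6) = 0.032922; P(data | bag D) = (5/7)(2/7)(5/7)(5/7)(2/7) = 0.02975.
Weighting by the prior gives 1/4 · 0.0087891 = 0.0021973, 1/4 · 0.02304 = 0.00576, 1/4 · 0.032922 = 0.0082305, 1/4 · 0.02975 = 0.0074374; these sum to 0.023625.
By Bayes' rule, P(bag D | data) = (0.0074374) / (0.023625) = 0.31481.

0.315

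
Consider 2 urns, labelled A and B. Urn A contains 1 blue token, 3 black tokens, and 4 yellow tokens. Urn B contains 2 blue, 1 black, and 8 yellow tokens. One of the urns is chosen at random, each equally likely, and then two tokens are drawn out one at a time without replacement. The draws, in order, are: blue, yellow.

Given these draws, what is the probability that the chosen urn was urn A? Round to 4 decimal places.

Compute the likelihood of the observed sequence for each case: P(data | urn A) = (1/8)(4/7) = 0.071429; P(data | urn B) = (2/11)(8/10) = 0.14545.
Weighting by the prior gives 1/2 · 0.071429 = 0.035714, 1/2 · 0.14545 = 0.072727; these sum to 0.10844.
So P(urn A | data) = (0.035714) / (0.10844) = 0.32934.

0.3293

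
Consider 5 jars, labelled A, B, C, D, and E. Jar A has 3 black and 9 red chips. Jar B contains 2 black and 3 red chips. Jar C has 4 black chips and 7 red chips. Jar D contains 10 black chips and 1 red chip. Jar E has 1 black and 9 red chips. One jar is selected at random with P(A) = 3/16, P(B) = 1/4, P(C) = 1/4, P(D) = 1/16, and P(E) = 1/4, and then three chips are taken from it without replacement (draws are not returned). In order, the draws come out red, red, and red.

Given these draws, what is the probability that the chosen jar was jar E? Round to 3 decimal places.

0.539

For each hypothesis, P(data | H) works out to: P(data | jar A) = (9/12)(8/11)(7/10) = 0.38182; P(data | jar B) = (3/5)(2/4)(1/3) = 0.1; P(data | jar C) = (7/11)(6/10)(5/9) = 0.21212; P(data | jar D) = (1/11)(0/10) = 0; P(data | jar E) = (9/10)(8/9)(7/8) = 0.7.
Weighting by the prior gives 3/16 · 0.38182 = 0.071591, 1/4 · 0.1 = 0.025, 1/4 · 0.21212 = 0.05303, 1/16 · 0 = 0, 1/4 · 0.7 = 0.175; these sum to 0.32462.
Hence P(jar E | data) = (0.175) / (0.32462) = 0.53909.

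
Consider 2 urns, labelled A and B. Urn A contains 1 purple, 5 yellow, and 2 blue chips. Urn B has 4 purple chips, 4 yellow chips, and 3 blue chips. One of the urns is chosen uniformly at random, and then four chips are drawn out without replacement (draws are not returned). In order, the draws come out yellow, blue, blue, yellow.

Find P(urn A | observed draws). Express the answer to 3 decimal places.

Compute the likelihood of the observed sequence for each case: P(data | urn A) = (5/8)(2/7)(1/6)(4/5) = 0.02381; P(data | urn B) = (4/11)(3/10)(2/9)(3/8) = 0.0090909.
Multiplying each by its prior: 1/2 · 0.02381 = 0.011905, 1/2 · 0.0090909 = 0.0045455; summing to 0.01645.
So P(urn A | data) = (0.011905) / (0.01645) = 0.72368.

0.724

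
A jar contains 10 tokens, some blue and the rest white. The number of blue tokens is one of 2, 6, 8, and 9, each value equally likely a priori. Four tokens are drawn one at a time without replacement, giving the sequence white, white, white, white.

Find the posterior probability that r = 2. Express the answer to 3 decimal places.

For each hypothesis, P(data | H) works out to: P(data | r = 2) = (8/10)(7/9)(6/8)(5/7) = 1/3; P(data | r = 6) = (4/10)(3/9)(2/8)(1/7) = 1/210; P(data | r = 8) = (2/10)(1/9)(0/8) = 0; P(data | r = 9) = (1/10)(0/9) = 0.
Multiplying each by its prior: 1/4 · 1/3 = 1/12, 1/4 · 1/210 = 1/840, 1/4 · 0 = 0, 1/4 · 0 = 0; summing to 71/840.
Hence P(r = 2 | data) = (1/12) / (71/840) = 70/71.

0.986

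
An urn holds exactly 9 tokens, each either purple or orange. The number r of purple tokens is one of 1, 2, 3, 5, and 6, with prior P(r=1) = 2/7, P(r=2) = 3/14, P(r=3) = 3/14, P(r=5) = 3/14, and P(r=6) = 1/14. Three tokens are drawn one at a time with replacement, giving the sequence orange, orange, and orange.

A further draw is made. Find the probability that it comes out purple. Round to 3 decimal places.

Under each hypothesis, the probability of the observed sequence is: P(data | r = 1) = (8/9)(8/9)(8/9) = 0.70233; P(data | r = 2) = (7/9)(7/9)(7/9) = 0.47051; P(data | r = 3) = (6/9)(6/9)(6/9) = 0.2963; P(data | r = 5) = (4/9)(4/9)(4/9) = 0.087791; P(data | r = 6) = (3/9)(3/9)(3/9) = 0.037037.
Weighting by the prior gives 2/7 · 0.70233 = 0.20067, 3/14 · 0.47051 = 0.10082, 3/14 · 0.2963 = 0.063492, 3/14 · 0.087791 = 0.018812, 1/14 · 0.037037 = 0.0026455; with total 0.38644.
Normalising, the posterior is P(r = 1 | data) = 0.51927, P(r = 2 | data) = 0.2609, P(r = 3 | data) = 0.1643, P(r = 5 | data) = 0.048682, P(r = 6 | data) = 0.0068458.
Averaging over the posterior, P(purple next | data) = (1/9)(0.51927) + (2/9)(0.2609) + (1/3)(0.1643) + (5/9)(0.048682) + (2/3)(0.0068458) = 0.20205.

0.202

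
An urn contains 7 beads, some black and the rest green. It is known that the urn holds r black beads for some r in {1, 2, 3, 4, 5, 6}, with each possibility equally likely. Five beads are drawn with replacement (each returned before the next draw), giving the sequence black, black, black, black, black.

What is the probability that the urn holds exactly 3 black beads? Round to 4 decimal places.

Compute the likelihood of the observed sequence for each case: P(data | r = 1) = (1/7)(1/7)(1/7)(1/7)(1/7) = 5.9499e-05; P(data | r = 2) = (2/7)(2/7)(2/7)(2/7)(2/7) = 0.001904; P(data | r = 3) = (3/7)(3/7)(3/7)(3/7)(3/7) = 0.014458; P(data | r = 4) = (4/7)(4/7)(4/7)(4/7)(4/7) = 0.060927; P(data | r = 5) = (5/7)(5/7)(5/7)(5/7)(5/7) = 0.18593; P(data | r = 6) = (6/7)(6/7)(6/7)(6/7)(6/7) = 0.46266.
Multiplying each by its prior: 1/6 · 5.9499e-05 = 9.9165e-06, 1/6 · 0.001904 = 0.00031733, 1/6 · 0.014458 = 0.0024097, 1/6 · 0.060927 = 0.010154, 1/6 · 0.18593 = 0.030989, 1/6 · 0.46266 = 0.077111; summing to 0.12099.
So P(r = 3 | data) = (0.0024097) / (0.12099) = 0.019916.

0.0199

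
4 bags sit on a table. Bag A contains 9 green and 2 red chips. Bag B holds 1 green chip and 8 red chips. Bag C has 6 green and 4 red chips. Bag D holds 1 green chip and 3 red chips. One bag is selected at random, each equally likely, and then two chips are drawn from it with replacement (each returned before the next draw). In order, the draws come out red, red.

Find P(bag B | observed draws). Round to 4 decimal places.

Compute the likelihood of the observed sequence for each case: P(data | bag A) = (2/11)(2/11) = 0.033058; P(data | bag B) = (8/9)(8/9) = 0.79012; P(data | bag C) = (4/10)(4/10) = 0.16; P(data | bag D) = (3/4)(3/4) = 0.5625.
Multiplying each by its prior: 1/4 · 0.033058 = 0.0082645, 1/4 · 0.79012 = 0.19753, 1/4 · 0.16 = 0.04, 1/4 · 0.5625 = 0.14062; these sum to 0.38642.
Hence P(bag B | data) = (0.19753) / (0.38642) = 0.51118.

0.5112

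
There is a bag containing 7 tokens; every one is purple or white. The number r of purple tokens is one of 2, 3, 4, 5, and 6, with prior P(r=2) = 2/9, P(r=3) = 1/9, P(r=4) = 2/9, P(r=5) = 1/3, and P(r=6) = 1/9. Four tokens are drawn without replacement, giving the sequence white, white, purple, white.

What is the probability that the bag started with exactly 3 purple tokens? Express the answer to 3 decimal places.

0.200

Compute the likelihood of the observed sequence for each case: P(data | r = 2) = (5/7)(4/6)(2/5)(3/4) = 1/7; P(data | r = 3) = (4/7)(3/6)(3/5)(2/4) = 3/35; P(data | r = 4) = (3/7)(2/6)(4/5)(1/4) = 1/35; P(data | r = 5) = (2/7)(1/6)(5/5)(0/4) = 0; P(data | r = 6) = (1/7)(0/6) = 0.
Weighting by the prior gives 2/9 · 1/7 = 2/63, 1/9 · 3/35 = 1/105, 2/9 · 1/35 = 2/315, 1/3 · 0 = 0, 1/9 · 0 = 0; summing to 1/21.
Hence P(r = 3 | data) = (1/105) / (1/21) = 1/5.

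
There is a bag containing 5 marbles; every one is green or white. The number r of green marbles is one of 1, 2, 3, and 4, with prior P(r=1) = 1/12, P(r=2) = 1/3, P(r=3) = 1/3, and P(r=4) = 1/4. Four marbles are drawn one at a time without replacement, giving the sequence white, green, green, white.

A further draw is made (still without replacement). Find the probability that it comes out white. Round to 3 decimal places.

0.500

Compute the likelihood of the observed sequence for each case: P(data | r = 1) = (4/5)(1/4)(0/3) = 0; P(data | r = 2) = (3/5)(2/4)(1/3)(2/2) = 1/10; P(data | r = 3) = (2/5)(3/4)(2/3)(1/2) = 1/10; P(data | r = 4) = (1/5)(4/4)(3/3)(0/2) = 0.
The prior-weighted likelihoods are 1/12 · 0 = 0, 1/3 · 1/10 = 1/30, 1/3 · 1/10 = 1/30, 1/4 · 0 = 0; these sum to 1/15.
Dividing through by the total gives posterior P(r = 1 | data) = 0, P(r = 2 | data) = 1/2, P(r = 3 | data) = 1/2, P(r = 4 | data) = 0.
The predictive probability is P(white next | data) = (1)(1/2) + (0)(1/2) = 1/2.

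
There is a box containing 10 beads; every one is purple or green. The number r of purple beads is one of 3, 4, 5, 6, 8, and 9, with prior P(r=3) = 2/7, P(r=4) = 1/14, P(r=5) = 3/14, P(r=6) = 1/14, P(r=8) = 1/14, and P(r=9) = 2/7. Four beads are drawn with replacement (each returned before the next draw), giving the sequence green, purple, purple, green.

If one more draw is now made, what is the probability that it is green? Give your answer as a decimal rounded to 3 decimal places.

0.527

The likelihood of the observed sequence under each hypothesis: P(data | r = 3) = (7/10)(3/10)(3/10)(7/10) = 0.0441; P(data | r = 4) = (6/10)(4/10)(4/10)(6/10) = 0.0576; P(data | r = 5) = (5/10)(5/10)(5/10)(5/10) = 0.0625; P(data | r = 6) = (4/10)(6/10)(6/10)(4/10) = 0.0576; P(data | r = 8) = (2/10)(8/10)(8/10)(2/10) = 0.0256; P(data | r = 9) = (1/10)(9/10)(9/10)(1/10) = 0.0081.
The prior-weighted likelihoods are 2/7 · 0.0441 = 0.0126, 1/14 · 0.0576 = 0.0041143, 3/14 · 0.0625 = 0.013393, 1/14 · 0.0576 = 0.0041143, 1/14 · 0.0256 = 0.0018286, 2/7 · 0.0081 = 0.0023143; summing to 0.038364.
The posterior is then P(r = 3 | data) = 0.32843, P(r = 4 | data) = 0.10724, P(r = 5 | data) = 0.3491, P(r = 6 | data) = 0.10724, P(r = 8 | data) = 0.047663, P(r = 9 | data) = 0.060324.
Averaging over the posterior, P(green next | data) = (7/10)(0.32843) + (3/5)(0.10724) + (1/2)(0.3491) + (2/5)(0.10724) + (1/5)(0.047663) + (1/10)(0.060324) = 0.52726.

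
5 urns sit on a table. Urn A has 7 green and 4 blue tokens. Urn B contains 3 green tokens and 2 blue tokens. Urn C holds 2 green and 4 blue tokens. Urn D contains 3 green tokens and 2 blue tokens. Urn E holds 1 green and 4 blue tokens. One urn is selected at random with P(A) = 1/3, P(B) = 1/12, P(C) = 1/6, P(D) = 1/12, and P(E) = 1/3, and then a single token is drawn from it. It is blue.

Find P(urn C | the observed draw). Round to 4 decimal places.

Under each hypothesis, the probability of this draw is: P(data | urn A) = (4/11) = 4/11; P(data | urn B) = (2/5) = 2/5; P(data | urn C) = (4/6) = 2/3; P(data | urn D) = (2/5) = 2/5; P(data | urn E) = (4/5) = 4/5.
The prior-weighted likelihoods are 1/3 · 4/11 = 4/33, 1/12 · 2/5 = 1/30, 1/6 · 2/3 = 1/9, 1/12 · 2/5 = 1/30, 1/3 · 4/5 = 4/15; summing to 56/99.
So P(urn C | data) = (1/9) / (56/99) = 11/56.

0.1964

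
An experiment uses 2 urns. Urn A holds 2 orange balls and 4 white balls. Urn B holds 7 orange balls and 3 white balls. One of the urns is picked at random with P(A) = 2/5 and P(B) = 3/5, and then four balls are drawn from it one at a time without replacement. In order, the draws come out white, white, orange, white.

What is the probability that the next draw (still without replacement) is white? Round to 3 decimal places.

The likelihood of the observed sequence under each hypothesis: P(data | urn A) = (4/6)(3/5)(2/4)(2/3) = 2/15; P(data | urn B) = (3/10)(2/9)(7/8)(1/7) = 1/120.
Multiplying each by its prior: 2/5 · 2/15 = 4/75, 3/5 · 1/120 = 1/200; summing to 7/120.
Dividing through by the total gives posterior P(urn A | data) = 32/35, P(urn B | data) = 3/35.
Averaging over the posterior, P(white next | data) = (1/2)(32/35) + (0)(3/35) = 16/35.

0.457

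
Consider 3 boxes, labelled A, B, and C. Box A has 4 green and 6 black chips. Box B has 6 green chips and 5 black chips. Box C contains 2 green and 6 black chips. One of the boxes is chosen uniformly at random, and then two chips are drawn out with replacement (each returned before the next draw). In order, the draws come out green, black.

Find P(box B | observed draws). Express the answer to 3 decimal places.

0.367

The likelihood of the observed sequence under each hypothesis: P(data | box A) = (4/10)(6/10) = 0.24; P(data | box B) = (6/11)(5/11) = 0.24793; P(data | box C) = (2/8)(6/8) = 0.1875.
The prior-weighted likelihoods are 1/3 · 0.24 = 0.08, 1/3 · 0.24793 = 0.082645, 1/3 · 0.1875 = 0.0625; summing to 0.22514.
Therefore the posterior P(box B | data) = (0.082645) / (0.22514) = 0.36707.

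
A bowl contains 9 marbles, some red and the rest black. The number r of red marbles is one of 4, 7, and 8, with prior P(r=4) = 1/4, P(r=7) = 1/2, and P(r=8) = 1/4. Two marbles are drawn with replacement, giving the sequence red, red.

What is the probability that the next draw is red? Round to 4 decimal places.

Compute the likelihood of the observed sequence for each case: P(data | r = 4) = (4/9)(4/9) = 16/81; P(data | r = 7) = (7/9)(7/9) = 49/81; P(data | r = 8) = (8/9)(8/9) = 64/81.
Multiplying each by its prior: 1/4 · 16/81 = 4/81, 1/2 · 49/81 = 49/162, 1/4 · 64/81 = 16/81; summing to 89/162.
The posterior is then P(r = 4 | data) = 8/89, P(r = 7 | data) = 49/89, P(r = 8 | data) = 32/89.
So P(red next | data) = Σ P(red next | H) P(H | data) = (4/9)(8/89) + (7/9)(49/89) + (8/9)(32/89) = 631/801.

0.7878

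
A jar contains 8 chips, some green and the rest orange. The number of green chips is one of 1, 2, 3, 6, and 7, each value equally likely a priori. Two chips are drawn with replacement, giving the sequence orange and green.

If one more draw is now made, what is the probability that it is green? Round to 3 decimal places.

0.465

Compute the likelihood of the observed sequence for each case: P(data | r = 1) = (7/8)(1/8) = 7/64; P(data | r = 2) = (6/8)(2/8) = 3/16; P(data | r = 3) = (5/8)(3/8) = 15/64; P(data | r = 6) = (2/8)(6/8) = 3/16; P(data | r = 7) = (1/8)(7/8) = 7/64.
Multiplying each by its prior: 1/5 · 7/64 = 7/320, 1/5 · 3/16 = 3/80, 1/5 · 15/64 = 3/64, 1/5 · 3/16 = 3/80, 1/5 · 7/64 = 7/320; with total 53/320.
Normalising, the posterior is P(r = 1 | data) = 7/53, P(r = 2 | data) = 12/53, P(r = 3 | data) = 15/53, P(r = 6 | data) = 12/53, P(r = 7 | data) = 7/53.
So P(green next | data) = Σ P(green next | H) P(H | data) = (1/8)(7/53) + (1/4)(12/53) + (3/8)(15/53) + (3/4)(12/53) + (7/8)(7/53) = 197/424.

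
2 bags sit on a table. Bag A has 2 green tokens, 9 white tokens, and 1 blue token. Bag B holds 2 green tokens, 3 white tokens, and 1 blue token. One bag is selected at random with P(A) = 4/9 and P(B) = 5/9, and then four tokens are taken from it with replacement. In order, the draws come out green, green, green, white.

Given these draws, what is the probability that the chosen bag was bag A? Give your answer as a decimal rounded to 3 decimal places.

0.130

For each hypothesis, P(data | H) works out to: P(data | bag A) = (2/12)(2/12)(2/12)(9/12) = 0.0034722; P(data | bag B) = (2/6)(2/6)(2/6)(3/6) = 0.018519.
The prior-weighted likelihoods are 4/9 · 0.0034722 = 0.0015432, 5/9 · 0.018519 = 0.010288; these sum to 0.011831.
By Bayes' rule, P(bag A | data) = (0.0015432) / (0.011831) = 0.13043.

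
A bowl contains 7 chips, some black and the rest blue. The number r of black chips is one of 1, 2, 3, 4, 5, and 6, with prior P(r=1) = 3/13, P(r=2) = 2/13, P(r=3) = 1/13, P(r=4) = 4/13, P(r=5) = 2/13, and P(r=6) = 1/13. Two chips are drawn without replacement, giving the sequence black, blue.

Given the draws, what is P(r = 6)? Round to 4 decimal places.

Under each hypothesis, the probability of the observed sequence is: P(data | r = 1) = (1/7)(6/6) = 1/7; P(data | r = 2) = (2/7)(5/6) = 5/21; P(data | r = 3) = (3/7)(4/6) = 2/7; P(data | r = 4) = (4/7)(3/6) = 2/7; P(data | r = 5) = (5/7)(2/6) = 5/21; P(data | r = 6) = (6/7)(1/6) = 1/7.
Weighting by the prior gives 3/13 · 1/7 = 3/91, 2/13 · 5/21 = 10/273, 1/13 · 2/7 = 2/91, 4/13 · 2/7 = 8/91, 2/13 · 5/21 = 10/273, 1/13 · 1/7 = 1/91; summing to 62/273.
Hence P(r = 6 | data) = (1/91) / (62/273) = 3/62.

0.0484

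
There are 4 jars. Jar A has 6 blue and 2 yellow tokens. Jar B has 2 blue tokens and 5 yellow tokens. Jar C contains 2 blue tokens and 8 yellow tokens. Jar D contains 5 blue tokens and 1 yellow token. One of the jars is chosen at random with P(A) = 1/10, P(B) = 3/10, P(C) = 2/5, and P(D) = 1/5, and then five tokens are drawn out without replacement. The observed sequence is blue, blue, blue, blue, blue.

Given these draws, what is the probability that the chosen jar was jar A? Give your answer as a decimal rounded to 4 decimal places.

0.2432

For each hypothesis, P(data | H) works out to: P(data | jar A) = (6/8)(5/7)(4/6)(3/5)(2/4) = 3/28; P(data | jar B) = (2/7)(1/6)(0/5) = 0; P(data | jar C) = (2/10)(1/9)(0/8) = 0; P(data | jar D) = (5/6)(4/5)(3/4)(2/3)(1/2) = 1/6.
Multiplying each by its prior: 1/10 · 3/28 = 3/280, 3/10 · 0 = 0, 2/5 · 0 = 0, 1/5 · 1/6 = 1/30; summing to 37/840.
Hence P(jar A | data) = (3/280) / (37/840) = 9/37.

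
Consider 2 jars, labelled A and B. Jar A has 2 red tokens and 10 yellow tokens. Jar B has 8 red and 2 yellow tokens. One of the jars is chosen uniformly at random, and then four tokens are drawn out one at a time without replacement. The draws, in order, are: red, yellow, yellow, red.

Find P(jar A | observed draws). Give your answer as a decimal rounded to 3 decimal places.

The likelihood of the observed sequence under each hypothesis: P(data | jar A) = (2/12)(10/11)(9/10)(1/9) = 0.015152; P(data | jar B) = (8/10)(2/9)(1/8)(7/7) = 0.022222.
Multiplying each by its prior: 1/2 · 0.015152 = 0.0075758, 1/2 · 0.022222 = 0.011111; with total 0.018687.
By Bayes' rule, P(jar A | data) = (0.0075758) / (0.018687) = 0.40541.

0.405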